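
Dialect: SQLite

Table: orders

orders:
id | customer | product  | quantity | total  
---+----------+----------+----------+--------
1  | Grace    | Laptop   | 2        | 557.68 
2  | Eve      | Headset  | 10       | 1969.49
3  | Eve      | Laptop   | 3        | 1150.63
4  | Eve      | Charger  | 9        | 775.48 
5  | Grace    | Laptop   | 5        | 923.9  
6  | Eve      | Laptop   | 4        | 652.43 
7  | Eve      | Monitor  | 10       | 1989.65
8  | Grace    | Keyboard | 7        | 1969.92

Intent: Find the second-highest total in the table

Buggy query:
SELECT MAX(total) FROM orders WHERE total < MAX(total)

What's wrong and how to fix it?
Bug: MAX(total) on the right of the comparison is an aggregate-in-WHERE error

Fix: Compute the overall MAX in a subquery, then take MAX of rows below it

Corrected query:
SELECT MAX(total) FROM orders WHERE total < (SELECT MAX(total) FROM orders)

Result:
MAX(total)
----------
1969.92   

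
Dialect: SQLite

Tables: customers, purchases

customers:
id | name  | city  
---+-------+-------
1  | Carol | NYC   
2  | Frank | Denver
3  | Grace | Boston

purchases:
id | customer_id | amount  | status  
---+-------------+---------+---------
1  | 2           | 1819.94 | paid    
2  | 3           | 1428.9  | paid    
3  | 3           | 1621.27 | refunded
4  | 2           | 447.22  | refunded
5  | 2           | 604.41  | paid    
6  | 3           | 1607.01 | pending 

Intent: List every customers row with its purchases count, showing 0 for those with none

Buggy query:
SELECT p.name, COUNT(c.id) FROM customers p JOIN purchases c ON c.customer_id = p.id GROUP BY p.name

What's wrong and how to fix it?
Bug: An inner join excludes parents with zero children

Fix: Use LEFT JOIN so parents without children still appear (COUNT(c.id) gives 0)

Corrected query:
SELECT p.name, COUNT(c.id) FROM customers p LEFT JOIN purchases c ON c.customer_id = p.id GROUP BY p.name

Result:
name  | COUNT(c.id)
------+------------
Carol | 0          
Frank | 3          
Grace | 3          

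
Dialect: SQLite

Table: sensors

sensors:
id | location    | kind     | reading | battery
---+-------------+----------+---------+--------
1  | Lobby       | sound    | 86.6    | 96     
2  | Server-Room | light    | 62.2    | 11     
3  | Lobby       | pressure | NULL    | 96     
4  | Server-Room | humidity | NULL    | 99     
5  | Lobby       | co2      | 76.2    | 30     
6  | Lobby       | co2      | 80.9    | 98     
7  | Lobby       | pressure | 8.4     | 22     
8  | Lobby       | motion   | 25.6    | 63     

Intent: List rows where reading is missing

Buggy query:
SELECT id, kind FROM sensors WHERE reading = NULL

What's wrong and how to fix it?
Bug: Comparing to NULL with '=' never matches; NULL = NULL is unknown, not true

Fix: Replace '= NULL' with 'IS NULL'

Corrected query:
SELECT id, kind FROM sensors WHERE reading IS NULL

Result:
id | kind    
---+---------
3  | pressure
4  | humidity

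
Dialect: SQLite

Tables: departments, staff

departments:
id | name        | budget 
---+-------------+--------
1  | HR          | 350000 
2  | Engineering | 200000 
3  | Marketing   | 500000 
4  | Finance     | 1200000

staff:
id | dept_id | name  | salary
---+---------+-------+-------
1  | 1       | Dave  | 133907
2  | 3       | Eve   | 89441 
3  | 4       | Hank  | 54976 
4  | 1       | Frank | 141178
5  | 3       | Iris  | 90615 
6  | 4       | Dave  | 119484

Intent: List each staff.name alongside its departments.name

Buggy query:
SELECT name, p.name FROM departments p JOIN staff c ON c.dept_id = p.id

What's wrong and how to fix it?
Bug: 'name' exists in both joined tables, so the database can't tell which one is meant

Fix: Qualify the column with its table alias (c.name)

Corrected query:
SELECT c.name, p.name FROM departments p JOIN staff c ON c.dept_id = p.id

Result:
name  | name     
------+----------
Dave  | HR       
Eve   | Marketing
Hank  | Finance  
Frank | HR       
Iris  | Marketing
Dave  | Finance  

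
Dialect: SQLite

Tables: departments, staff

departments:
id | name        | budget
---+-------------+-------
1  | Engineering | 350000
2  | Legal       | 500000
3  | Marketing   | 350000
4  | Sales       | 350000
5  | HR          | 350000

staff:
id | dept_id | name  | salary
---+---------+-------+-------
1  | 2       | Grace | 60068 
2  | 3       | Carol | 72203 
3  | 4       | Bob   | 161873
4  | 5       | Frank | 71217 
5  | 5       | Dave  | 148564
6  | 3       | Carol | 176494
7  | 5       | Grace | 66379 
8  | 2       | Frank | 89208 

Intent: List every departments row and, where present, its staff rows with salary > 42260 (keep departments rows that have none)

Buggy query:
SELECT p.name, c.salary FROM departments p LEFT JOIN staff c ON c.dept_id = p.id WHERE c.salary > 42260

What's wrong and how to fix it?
Bug: A WHERE condition on the right-hand table after LEFT JOIN drops unmatched parents

Fix: Move the right-table condition into the ON clause so unmatched parents are kept

Corrected query:
SELECT p.name, c.salary FROM departments p LEFT JOIN staff c ON c.dept_id = p.id AND c.salary > 42260

Result:
name        | salary
------------+-------
Engineering | NULL  
Legal       | 60068 
Legal       | 89208 
Marketing   | 72203 
Marketing   | 176494
Sales       | 161873
HR          | 66379 
HR          | 71217 
HR          | 148564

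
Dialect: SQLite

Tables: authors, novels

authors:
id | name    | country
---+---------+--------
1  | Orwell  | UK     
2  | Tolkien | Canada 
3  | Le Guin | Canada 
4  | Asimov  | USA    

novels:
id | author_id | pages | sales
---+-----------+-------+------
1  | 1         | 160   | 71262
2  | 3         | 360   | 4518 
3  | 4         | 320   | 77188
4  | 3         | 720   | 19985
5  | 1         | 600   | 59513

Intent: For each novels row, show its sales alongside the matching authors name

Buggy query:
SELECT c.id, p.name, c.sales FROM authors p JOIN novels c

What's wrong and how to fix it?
Bug: JOIN with no ON clause produces a cartesian product; every novels row pairs with every authors row

Fix: Add ON c.author_id = p.id to the JOIN

Corrected query:
SELECT c.id, p.name, c.sales FROM authors p JOIN novels c ON c.author_id = p.id

Result:
id | name    | sales
---+---------+------
1  | Orwell  | 71262
2  | Le Guin | 4518 
3  | Asimov  | 77188
4  | Le Guin | 19985
5  | Orwell  | 59513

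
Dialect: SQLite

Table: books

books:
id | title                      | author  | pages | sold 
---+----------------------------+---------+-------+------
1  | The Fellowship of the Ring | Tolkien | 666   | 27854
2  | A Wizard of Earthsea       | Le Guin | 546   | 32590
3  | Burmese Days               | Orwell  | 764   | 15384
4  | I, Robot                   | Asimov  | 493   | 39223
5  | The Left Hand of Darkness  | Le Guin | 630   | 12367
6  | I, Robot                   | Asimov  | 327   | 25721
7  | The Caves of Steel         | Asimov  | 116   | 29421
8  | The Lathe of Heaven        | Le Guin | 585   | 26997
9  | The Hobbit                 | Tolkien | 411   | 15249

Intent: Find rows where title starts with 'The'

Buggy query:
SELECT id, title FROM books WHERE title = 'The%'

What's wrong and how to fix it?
Bug: '=' compares the literal string including the % character; pattern matching needs LIKE

Fix: Use LIKE for wildcard pattern matching

Corrected query:
SELECT id, title FROM books WHERE title LIKE 'The%'

Result:
id | title                     
---+---------------------------
1  | The Fellowship of the Ring
5  | The Left Hand of Darkness 
7  | The Caves of Steel        
8  | The Lathe of Heaven       
9  | The Hobbit                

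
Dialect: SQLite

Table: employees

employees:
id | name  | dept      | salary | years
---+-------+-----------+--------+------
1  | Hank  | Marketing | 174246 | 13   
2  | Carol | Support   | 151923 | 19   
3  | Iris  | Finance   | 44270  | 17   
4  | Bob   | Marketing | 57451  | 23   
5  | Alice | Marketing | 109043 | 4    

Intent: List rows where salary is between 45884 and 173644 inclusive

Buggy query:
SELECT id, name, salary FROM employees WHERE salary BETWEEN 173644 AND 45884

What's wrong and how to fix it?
Bug: BETWEEN expects the lower bound first; with 173644 AND 45884 the range is empty

Fix: Swap the bounds so the smaller value comes first

Corrected query:
SELECT id, name, salary FROM employees WHERE salary BETWEEN 45884 AND 173644

Result:
id | name  | salary
---+-------+-------
2  | Carol | 151923
4  | Bob   | 57451 
5  | Alice | 109043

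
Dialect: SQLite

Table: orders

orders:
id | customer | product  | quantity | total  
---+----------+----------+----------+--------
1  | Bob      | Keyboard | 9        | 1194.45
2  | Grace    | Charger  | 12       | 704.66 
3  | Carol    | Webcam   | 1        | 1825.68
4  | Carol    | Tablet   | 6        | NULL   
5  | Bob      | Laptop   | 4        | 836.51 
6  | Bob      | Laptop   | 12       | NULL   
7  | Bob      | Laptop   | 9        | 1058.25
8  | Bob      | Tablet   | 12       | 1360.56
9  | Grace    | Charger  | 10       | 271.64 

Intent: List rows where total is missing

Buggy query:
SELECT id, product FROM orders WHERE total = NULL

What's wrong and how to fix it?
Bug: '= NULL' is always unknown in SQL three-valued logic, so no rows match

Fix: Use IS NULL to test for NULL

Corrected query:
SELECT id, product FROM orders WHERE total IS NULL

Result:
id | product
---+--------
4  | Tablet 
6  | Laptop 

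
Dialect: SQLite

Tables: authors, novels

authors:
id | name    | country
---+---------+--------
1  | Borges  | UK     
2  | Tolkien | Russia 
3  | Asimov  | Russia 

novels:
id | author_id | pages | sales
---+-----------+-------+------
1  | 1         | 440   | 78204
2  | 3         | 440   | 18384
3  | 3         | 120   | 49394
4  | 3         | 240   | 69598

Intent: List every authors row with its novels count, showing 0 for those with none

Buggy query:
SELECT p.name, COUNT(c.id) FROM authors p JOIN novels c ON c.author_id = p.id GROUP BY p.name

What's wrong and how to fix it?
Bug: An inner join excludes parents with zero children

Fix: Switch to LEFT JOIN to retain unmatched parent rows

Corrected query:
SELECT p.name, COUNT(c.id) FROM authors p LEFT JOIN novels c ON c.author_id = p.id GROUP BY p.name

Result:
name    | COUNT(c.id)
--------+------------
Asimov  | 3          
Borges  | 1          
Tolkien | 0          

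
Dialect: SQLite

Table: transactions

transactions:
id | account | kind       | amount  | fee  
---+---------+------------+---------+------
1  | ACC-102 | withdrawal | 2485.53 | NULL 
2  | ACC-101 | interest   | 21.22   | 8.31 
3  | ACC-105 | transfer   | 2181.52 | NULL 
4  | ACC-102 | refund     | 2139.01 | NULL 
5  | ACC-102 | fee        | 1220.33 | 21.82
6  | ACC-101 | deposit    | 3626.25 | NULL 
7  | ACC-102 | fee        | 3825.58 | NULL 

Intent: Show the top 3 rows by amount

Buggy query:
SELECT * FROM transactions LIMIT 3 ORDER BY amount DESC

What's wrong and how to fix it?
Bug: LIMIT must come after ORDER BY

Fix: Sort with ORDER BY, then apply LIMIT

Corrected query:
SELECT * FROM transactions ORDER BY amount DESC LIMIT 3

Result:
id | account | kind       | amount  | fee 
---+---------+------------+---------+-----
7  | ACC-102 | fee        | 3825.58 | NULL
6  | ACC-101 | deposit    | 3626.25 | NULL
1  | ACC-102 | withdrawal | 2485.53 | NULL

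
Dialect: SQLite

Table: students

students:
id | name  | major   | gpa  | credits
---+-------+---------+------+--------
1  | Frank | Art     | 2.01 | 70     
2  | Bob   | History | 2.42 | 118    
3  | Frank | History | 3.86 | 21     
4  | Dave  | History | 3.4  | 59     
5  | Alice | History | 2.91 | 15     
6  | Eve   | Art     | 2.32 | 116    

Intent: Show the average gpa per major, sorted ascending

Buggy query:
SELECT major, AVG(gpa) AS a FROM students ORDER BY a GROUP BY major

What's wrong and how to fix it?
Bug: GROUP BY must precede ORDER BY

Fix: Reorder: SELECT … FROM … GROUP BY … ORDER BY …

Corrected query:
SELECT major, AVG(gpa) AS a FROM students GROUP BY major ORDER BY a

Result:
major   | a     
--------+-------
Art     | 2.165 
History | 3.1475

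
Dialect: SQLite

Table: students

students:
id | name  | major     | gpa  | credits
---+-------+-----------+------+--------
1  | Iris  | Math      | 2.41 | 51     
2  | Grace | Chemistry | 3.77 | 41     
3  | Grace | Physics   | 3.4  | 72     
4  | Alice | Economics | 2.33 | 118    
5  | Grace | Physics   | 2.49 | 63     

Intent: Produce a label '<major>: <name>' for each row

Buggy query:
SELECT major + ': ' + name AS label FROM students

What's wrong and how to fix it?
Bug: '+' is numeric addition; on text columns SQLite converts them to 0 instead of concatenating

Fix: Use the || operator for string concatenation

Corrected query:
SELECT major || ': ' || name AS label FROM students

Result:
label           
----------------
Math: Iris      
Chemistry: Grace
Physics: Grace  
Economics: Alice
Physics: Grace  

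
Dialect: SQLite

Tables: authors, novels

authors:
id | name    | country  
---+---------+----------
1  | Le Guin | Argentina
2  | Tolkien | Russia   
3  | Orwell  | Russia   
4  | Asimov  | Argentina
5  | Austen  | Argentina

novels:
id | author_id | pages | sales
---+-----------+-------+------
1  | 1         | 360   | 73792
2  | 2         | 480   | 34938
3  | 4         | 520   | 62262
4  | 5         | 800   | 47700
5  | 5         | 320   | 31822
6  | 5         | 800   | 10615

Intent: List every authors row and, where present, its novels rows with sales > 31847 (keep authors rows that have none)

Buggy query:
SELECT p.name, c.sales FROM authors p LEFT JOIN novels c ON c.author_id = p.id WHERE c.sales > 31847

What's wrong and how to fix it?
Bug: Filtering c.sales in WHERE discards the NULL rows produced by LEFT JOIN, turning it into an inner join

Fix: Move the right-table condition into the ON clause so unmatched parents are kept

Corrected query:
SELECT p.name, c.sales FROM authors p LEFT JOIN novels c ON c.author_id = p.id AND c.sales > 31847

Result:
name    | sales
--------+------
Le Guin | 73792
Tolkien | 34938
Orwell  | NULL 
Asimov  | 62262
Austen  | 47700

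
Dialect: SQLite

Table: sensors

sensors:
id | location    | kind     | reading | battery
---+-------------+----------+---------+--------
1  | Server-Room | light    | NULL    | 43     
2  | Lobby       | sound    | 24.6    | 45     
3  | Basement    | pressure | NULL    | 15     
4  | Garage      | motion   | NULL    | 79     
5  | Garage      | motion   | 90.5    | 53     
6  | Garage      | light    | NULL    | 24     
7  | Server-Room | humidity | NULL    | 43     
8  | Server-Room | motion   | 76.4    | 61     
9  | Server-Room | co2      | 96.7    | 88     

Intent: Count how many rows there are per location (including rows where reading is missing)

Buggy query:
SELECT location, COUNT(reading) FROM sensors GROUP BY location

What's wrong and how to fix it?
Bug: COUNT(reading) skips NULLs, so groups with missing reading are undercounted

Fix: Replace COUNT(reading) with COUNT(*)

Corrected query:
SELECT location, COUNT(*) FROM sensors GROUP BY location

Result:
location    | COUNT(*)
------------+---------
Basement    | 1       
Garage      | 3       
Lobby       | 1       
Server-Room | 4       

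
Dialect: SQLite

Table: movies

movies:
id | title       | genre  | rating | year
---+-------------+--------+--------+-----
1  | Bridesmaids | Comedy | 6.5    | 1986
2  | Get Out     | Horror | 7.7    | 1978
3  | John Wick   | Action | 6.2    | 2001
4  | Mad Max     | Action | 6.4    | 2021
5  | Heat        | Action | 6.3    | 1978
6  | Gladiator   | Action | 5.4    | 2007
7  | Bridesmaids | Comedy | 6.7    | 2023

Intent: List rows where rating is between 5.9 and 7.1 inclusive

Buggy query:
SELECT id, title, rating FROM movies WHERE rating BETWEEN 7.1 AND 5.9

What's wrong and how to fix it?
Bug: BETWEEN expects the lower bound first; with 7.1 AND 5.9 the range is empty

Fix: Write BETWEEN 5.9 AND 7.1

Corrected query:
SELECT id, title, rating FROM movies WHERE rating BETWEEN 5.9 AND 7.1

Result:
id | title       | rating
---+-------------+-------
1  | Bridesmaids | 6.5   
3  | John Wick   | 6.2   
4  | Mad Max     | 6.4   
5  | Heat        | 6.3   
7  | Bridesmaids | 6.7   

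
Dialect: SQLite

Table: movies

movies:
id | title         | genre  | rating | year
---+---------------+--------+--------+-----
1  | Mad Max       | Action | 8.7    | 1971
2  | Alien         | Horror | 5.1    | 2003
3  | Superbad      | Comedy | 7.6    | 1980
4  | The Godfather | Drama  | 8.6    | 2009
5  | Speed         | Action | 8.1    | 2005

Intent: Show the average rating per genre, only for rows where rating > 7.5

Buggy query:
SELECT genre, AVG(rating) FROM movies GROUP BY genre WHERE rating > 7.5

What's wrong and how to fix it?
Bug: WHERE cannot follow GROUP BY

Fix: Place WHERE between FROM and GROUP BY

Corrected query:
SELECT genre, AVG(rating) FROM movies WHERE rating > 7.5 GROUP BY genre

Result:
genre  | AVG(rating)
-------+------------
Action | 8.4        
Comedy | 7.6        
Drama  | 8.6        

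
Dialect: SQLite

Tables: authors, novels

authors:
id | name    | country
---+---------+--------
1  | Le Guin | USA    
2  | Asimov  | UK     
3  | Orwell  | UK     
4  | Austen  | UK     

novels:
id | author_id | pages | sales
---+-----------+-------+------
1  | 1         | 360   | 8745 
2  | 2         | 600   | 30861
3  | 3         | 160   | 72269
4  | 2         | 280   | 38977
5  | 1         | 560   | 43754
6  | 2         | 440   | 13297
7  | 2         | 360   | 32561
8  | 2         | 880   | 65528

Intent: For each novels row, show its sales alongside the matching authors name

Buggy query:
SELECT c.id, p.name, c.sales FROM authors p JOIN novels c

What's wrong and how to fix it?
Bug: JOIN with no ON clause produces a cartesian product; every novels row pairs with every authors row

Fix: Add ON c.author_id = p.id to the JOIN

Corrected query:
SELECT c.id, p.name, c.sales FROM authors p JOIN novels c ON c.author_id = p.id

Result:
id | name    | sales
---+---------+------
1  | Le Guin | 8745 
2  | Asimov  | 30861
3  | Orwell  | 72269
4  | Asimov  | 38977
5  | Le Guin | 43754
6  | Asimov  | 13297
7  | Asimov  | 32561
8  | Asimov  | 65528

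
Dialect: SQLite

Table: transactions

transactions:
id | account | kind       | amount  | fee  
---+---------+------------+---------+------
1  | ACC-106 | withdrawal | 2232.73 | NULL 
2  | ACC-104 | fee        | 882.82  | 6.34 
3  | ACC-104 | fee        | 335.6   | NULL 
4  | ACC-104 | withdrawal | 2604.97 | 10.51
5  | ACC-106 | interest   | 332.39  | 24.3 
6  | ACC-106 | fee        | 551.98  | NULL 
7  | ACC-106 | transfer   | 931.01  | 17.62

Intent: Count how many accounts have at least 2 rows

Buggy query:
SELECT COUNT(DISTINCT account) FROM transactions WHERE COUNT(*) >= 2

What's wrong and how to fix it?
Bug: WHERE filters individual rows, not groups, so a group-level COUNT is invalid there

Fix: Use a subquery that GROUPs and filters with HAVING, then count its rows

Corrected query:
SELECT COUNT(*) FROM (SELECT account FROM transactions GROUP BY account HAVING COUNT(*) >= 2)

Result:
COUNT(*)
--------
2       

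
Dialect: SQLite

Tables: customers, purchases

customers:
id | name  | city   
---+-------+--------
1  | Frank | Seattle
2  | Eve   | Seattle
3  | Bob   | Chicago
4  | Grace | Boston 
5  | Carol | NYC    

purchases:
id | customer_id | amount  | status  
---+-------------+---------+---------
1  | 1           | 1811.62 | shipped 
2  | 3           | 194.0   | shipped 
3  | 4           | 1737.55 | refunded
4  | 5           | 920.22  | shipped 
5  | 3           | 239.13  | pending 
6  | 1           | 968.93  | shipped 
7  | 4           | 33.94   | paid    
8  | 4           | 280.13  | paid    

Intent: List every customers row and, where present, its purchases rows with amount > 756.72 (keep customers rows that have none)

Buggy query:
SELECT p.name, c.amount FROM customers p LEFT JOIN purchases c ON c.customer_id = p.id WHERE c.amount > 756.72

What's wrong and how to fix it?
Bug: Filtering c.amount in WHERE discards the NULL rows produced by LEFT JOIN, turning it into an inner join

Fix: Put 'c.amount > 756.72' in the JOIN's ON clause instead of WHERE

Corrected query:
SELECT p.name, c.amount FROM customers p LEFT JOIN purchases c ON c.customer_id = p.id AND c.amount > 756.72

Result:
name  | amount 
------+--------
Frank | 968.93 
Frank | 1811.62
Eve   | NULL   
Bob   | NULL   
Grace | 1737.55
Carol | 920.22 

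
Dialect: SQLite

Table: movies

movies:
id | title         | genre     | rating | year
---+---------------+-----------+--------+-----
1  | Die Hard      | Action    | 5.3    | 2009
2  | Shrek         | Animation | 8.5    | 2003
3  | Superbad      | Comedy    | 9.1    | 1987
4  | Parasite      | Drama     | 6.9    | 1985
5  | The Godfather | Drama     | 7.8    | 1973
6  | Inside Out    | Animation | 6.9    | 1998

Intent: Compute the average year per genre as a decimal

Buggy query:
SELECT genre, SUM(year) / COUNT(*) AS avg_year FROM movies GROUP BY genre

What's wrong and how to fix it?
Bug: SUM(year) and COUNT(*) are both integers; the division truncates the fractional part

Fix: Multiply by 1.0 (or CAST to REAL) to force floating-point division

Corrected query:
SELECT genre, SUM(year) * 1.0 / COUNT(*) AS avg_year FROM movies GROUP BY genre

Result:
genre     | avg_year
----------+---------
Action    | 2009    
Animation | 2000.5  
Comedy    | 1987    
Drama     | 1979    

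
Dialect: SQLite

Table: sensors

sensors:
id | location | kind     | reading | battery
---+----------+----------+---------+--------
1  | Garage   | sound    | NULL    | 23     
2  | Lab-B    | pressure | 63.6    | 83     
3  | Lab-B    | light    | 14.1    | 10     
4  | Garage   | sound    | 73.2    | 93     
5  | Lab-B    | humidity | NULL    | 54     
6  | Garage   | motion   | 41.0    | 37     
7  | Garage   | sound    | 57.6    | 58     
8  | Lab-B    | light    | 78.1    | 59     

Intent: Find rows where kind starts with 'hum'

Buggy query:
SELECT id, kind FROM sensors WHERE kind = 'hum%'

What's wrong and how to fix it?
Bug: '=' compares the literal string including the % character; pattern matching needs LIKE

Fix: Replace '=' with LIKE so 'hum%' is treated as a pattern

Corrected query:
SELECT id, kind FROM sensors WHERE kind LIKE 'hum%'

Result:
id | kind    
---+---------
5  | humidity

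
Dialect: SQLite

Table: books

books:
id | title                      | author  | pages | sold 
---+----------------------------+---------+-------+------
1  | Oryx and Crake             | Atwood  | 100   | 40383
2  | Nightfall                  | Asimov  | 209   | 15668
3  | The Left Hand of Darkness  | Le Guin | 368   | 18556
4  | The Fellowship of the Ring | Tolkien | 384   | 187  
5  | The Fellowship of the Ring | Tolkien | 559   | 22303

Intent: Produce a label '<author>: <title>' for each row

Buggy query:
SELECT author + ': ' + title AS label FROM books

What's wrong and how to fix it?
Bug: SQLite uses || for string concatenation; + coerces text to numbers (yielding 0)

Fix: Use the || operator for string concatenation

Corrected query:
SELECT author || ': ' || title AS label FROM books

Result:
label                              
-----------------------------------
Atwood: Oryx and Crake             
Asimov: Nightfall                  
Le Guin: The Left Hand of Darkness 
Tolkien: The Fellowship of the Ring
Tolkien: The Fellowship of the Ring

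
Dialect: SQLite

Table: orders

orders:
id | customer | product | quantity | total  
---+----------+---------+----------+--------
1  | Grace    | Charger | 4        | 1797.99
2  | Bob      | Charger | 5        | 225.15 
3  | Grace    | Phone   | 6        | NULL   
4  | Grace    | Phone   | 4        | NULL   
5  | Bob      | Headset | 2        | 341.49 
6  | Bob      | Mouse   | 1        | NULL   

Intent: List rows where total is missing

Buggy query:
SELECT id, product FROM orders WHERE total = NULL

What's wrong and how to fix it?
Bug: '= NULL' is always unknown in SQL three-valued logic, so no rows match

Fix: Replace '= NULL' with 'IS NULL'

Corrected query:
SELECT id, product FROM orders WHERE total IS NULL

Result:
id | product
---+--------
3  | Phone  
4  | Phone  
6  | Mouse  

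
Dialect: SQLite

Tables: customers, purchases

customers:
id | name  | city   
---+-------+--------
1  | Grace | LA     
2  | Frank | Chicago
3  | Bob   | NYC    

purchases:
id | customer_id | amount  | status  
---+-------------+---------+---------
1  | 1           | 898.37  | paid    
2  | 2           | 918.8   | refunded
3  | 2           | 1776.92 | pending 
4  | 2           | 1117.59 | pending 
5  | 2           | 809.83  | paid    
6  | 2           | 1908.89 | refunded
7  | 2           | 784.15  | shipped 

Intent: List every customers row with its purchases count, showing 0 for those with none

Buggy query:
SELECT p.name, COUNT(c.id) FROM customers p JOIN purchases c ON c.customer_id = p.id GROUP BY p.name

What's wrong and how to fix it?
Bug: INNER JOIN drops customers rows that have no matching purchases rows

Fix: Use LEFT JOIN so parents without children still appear (COUNT(c.id) gives 0)

Corrected query:
SELECT p.name, COUNT(c.id) FROM customers p LEFT JOIN purchases c ON c.customer_id = p.id GROUP BY p.name

Result:
name  | COUNT(c.id)
------+------------
Bob   | 0          
Frank | 6          
Grace | 1          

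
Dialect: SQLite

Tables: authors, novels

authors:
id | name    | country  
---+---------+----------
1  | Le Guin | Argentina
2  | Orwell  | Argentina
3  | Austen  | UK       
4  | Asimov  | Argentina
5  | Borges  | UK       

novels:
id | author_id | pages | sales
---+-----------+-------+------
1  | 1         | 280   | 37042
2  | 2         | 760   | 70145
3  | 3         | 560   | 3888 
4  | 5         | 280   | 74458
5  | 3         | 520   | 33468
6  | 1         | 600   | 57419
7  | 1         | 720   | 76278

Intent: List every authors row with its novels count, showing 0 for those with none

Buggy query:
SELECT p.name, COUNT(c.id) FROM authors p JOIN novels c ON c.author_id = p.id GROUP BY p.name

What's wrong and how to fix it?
Bug: INNER JOIN drops authors rows that have no matching novels rows

Fix: Switch to LEFT JOIN to retain unmatched parent rows

Corrected query:
SELECT p.name, COUNT(c.id) FROM authors p LEFT JOIN novels c ON c.author_id = p.id GROUP BY p.name

Result:
name    | COUNT(c.id)
--------+------------
Asimov  | 0          
Austen  | 2          
Borges  | 1          
Le Guin | 3          
Orwell  | 1          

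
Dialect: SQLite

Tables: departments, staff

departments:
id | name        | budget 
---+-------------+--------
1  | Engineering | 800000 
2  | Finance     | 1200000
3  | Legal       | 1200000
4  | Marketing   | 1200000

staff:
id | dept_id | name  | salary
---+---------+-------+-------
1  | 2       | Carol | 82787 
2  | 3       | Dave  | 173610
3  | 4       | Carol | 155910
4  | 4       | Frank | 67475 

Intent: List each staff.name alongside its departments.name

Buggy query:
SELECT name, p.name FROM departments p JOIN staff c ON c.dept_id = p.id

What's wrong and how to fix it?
Bug: 'name' exists in both joined tables, so the database can't tell which one is meant

Fix: Qualify the column with its table alias (c.name)

Corrected query:
SELECT c.name, p.name FROM departments p JOIN staff c ON c.dept_id = p.id

Result:
name  | name     
------+----------
Carol | Finance  
Dave  | Legal    
Carol | Marketing
Frank | Marketing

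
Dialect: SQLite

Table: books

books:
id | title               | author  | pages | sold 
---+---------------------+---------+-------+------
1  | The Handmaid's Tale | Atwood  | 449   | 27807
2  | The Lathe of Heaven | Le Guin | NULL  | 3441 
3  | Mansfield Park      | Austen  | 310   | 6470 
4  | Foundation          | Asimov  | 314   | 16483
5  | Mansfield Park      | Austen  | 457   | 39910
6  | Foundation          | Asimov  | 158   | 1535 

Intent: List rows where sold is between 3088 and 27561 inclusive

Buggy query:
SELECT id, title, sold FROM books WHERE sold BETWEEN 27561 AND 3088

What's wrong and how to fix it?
Bug: The bounds are reversed; BETWEEN a AND b requires a <= b to match anything

Fix: Swap the bounds so the smaller value comes first

Corrected query:
SELECT id, title, sold FROM books WHERE sold BETWEEN 3088 AND 27561

Result:
id | title               | sold 
---+---------------------+------
2  | The Lathe of Heaven | 3441 
3  | Mansfield Park      | 6470 
4  | Foundation          | 16483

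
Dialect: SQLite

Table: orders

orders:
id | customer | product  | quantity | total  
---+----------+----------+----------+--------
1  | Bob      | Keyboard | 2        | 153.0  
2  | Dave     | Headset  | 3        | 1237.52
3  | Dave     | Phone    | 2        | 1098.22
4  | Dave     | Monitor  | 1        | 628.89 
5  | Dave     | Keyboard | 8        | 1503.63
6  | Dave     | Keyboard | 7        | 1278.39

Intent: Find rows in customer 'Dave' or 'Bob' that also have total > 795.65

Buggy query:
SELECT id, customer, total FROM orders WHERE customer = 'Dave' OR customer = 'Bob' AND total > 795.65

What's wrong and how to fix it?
Bug: AND binds tighter than OR, so this parses as customer = 'Dave' OR (customer = 'Bob' AND total > 795.65)

Fix: Add parentheses around the OR so the AND applies to both alternatives

Corrected query:
SELECT id, customer, total FROM orders WHERE (customer = 'Dave' OR customer = 'Bob') AND total > 795.65

Result:
id | customer | total  
---+----------+--------
2  | Dave     | 1237.52
3  | Dave     | 1098.22
5  | Dave     | 1503.63
6  | Dave     | 1278.39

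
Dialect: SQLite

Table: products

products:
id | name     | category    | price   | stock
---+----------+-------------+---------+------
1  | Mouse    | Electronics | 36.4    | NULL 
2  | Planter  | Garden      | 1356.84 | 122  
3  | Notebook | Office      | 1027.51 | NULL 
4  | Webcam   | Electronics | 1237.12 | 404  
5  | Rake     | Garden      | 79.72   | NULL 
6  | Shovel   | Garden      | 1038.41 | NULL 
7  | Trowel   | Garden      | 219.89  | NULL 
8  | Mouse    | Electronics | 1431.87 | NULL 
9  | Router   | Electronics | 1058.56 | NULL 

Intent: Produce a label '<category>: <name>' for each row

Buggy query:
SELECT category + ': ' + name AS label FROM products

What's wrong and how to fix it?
Bug: '+' is numeric addition; on text columns SQLite converts them to 0 instead of concatenating

Fix: Use the || operator for string concatenation

Corrected query:
SELECT category || ': ' || name AS label FROM products

Result:
label              
-------------------
Electronics: Mouse 
Garden: Planter    
Office: Notebook   
Electronics: Webcam
Garden: Rake       
Garden: Shovel     
Garden: Trowel     
Electronics: Mouse 
Electronics: Router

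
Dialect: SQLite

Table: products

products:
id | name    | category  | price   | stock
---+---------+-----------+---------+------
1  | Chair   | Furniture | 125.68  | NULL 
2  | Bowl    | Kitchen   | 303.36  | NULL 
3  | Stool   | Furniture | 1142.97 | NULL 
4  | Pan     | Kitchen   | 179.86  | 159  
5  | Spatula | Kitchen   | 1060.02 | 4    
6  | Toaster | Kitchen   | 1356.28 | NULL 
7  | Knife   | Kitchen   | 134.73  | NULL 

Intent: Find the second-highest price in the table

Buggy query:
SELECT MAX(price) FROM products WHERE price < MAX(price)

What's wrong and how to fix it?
Bug: The inner MAX is an aggregate inside WHERE, which is not allowed

Fix: Put the inner MAX in a scalar subquery

Corrected query:
SELECT MAX(price) FROM products WHERE price < (SELECT MAX(price) FROM products)

Result:
MAX(price)
----------
1142.97   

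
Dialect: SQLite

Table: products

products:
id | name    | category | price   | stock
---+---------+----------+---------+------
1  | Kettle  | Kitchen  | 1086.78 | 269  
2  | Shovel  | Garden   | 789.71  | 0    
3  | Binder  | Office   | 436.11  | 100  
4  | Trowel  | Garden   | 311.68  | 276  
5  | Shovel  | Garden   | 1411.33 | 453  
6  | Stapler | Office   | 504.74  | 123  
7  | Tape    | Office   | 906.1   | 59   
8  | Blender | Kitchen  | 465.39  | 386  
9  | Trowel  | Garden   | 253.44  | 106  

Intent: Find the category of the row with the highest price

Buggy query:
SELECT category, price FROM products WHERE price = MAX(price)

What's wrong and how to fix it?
Bug: WHERE is evaluated per row; an aggregate over the whole table isn't defined there

Fix: Use a subquery: WHERE price = (SELECT MAX(price) FROM products)

Corrected query:
SELECT category, price FROM products WHERE price = (SELECT MAX(price) FROM products)

Result:
category | price  
---------+--------
Garden   | 1411.33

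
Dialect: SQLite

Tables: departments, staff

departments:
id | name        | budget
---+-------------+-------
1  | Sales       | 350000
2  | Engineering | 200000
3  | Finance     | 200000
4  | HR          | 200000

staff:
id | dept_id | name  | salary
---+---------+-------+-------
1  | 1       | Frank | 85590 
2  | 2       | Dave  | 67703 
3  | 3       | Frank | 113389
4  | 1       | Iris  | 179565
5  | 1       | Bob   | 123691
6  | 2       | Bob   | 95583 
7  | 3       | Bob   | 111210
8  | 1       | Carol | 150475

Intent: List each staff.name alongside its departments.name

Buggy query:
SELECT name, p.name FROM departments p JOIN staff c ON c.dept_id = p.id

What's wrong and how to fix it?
Bug: 'name' exists in both joined tables, so the database can't tell which one is meant

Fix: Qualify the column with its table alias (c.name)

Corrected query:
SELECT c.name, p.name FROM departments p JOIN staff c ON c.dept_id = p.id

Result:
name  | name       
------+------------
Frank | Sales      
Dave  | Engineering
Frank | Finance    
Iris  | Sales      
Bob   | Sales      
Bob   | Engineering
Bob   | Finance    
Carol | Sales      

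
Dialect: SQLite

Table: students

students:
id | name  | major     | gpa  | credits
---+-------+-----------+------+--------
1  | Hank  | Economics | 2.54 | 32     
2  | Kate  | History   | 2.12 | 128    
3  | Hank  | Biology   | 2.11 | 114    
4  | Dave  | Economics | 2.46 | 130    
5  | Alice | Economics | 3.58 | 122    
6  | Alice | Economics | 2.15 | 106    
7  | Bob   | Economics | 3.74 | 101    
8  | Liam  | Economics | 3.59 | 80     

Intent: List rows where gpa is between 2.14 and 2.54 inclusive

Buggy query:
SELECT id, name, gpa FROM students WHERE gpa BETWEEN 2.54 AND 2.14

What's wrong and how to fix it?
Bug: The bounds are reversed; BETWEEN a AND b requires a <= b to match anything

Fix: Write BETWEEN 2.14 AND 2.54

Corrected query:
SELECT id, name, gpa FROM students WHERE gpa BETWEEN 2.14 AND 2.54

Result:
id | name  | gpa 
---+-------+-----
1  | Hank  | 2.54
4  | Dave  | 2.46
6  | Alice | 2.15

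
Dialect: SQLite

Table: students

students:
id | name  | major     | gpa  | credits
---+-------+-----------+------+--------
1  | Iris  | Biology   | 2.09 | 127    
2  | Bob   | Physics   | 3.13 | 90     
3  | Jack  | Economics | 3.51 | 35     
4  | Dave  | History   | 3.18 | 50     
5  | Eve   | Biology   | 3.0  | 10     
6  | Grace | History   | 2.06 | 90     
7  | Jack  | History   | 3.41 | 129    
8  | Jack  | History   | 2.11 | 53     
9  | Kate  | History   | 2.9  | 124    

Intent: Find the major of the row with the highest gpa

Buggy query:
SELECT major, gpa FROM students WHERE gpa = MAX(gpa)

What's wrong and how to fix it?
Bug: MAX(gpa) is an aggregate and cannot be used directly in WHERE

Fix: Use a subquery: WHERE gpa = (SELECT MAX(gpa) FROM students)

Corrected query:
SELECT major, gpa FROM students WHERE gpa = (SELECT MAX(gpa) FROM students)

Result:
major     | gpa 
----------+-----
Economics | 3.51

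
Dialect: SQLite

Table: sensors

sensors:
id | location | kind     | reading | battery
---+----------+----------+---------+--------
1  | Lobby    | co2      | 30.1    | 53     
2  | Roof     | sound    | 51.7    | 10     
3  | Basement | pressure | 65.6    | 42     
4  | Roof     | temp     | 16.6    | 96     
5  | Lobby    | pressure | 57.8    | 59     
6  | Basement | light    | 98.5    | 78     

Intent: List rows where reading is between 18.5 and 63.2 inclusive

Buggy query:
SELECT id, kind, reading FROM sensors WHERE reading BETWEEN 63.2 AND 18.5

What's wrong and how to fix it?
Bug: The bounds are reversed; BETWEEN a AND b requires a <= b to match anything

Fix: Swap the bounds so the smaller value comes first

Corrected query:
SELECT id, kind, reading FROM sensors WHERE reading BETWEEN 18.5 AND 63.2

Result:
id | kind     | reading
---+----------+--------
1  | co2      | 30.1   
2  | sound    | 51.7   
5  | pressure | 57.8   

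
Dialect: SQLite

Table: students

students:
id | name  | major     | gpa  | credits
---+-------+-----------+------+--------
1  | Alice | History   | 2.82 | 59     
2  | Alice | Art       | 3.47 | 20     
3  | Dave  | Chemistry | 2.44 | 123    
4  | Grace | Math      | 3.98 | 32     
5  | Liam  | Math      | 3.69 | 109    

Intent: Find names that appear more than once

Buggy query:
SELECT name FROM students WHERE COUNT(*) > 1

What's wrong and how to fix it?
Bug: COUNT(*) is an aggregate and cannot be used in WHERE

Fix: Group first, then use HAVING for the count condition

Corrected query:
SELECT name FROM students GROUP BY name HAVING COUNT(*) > 1

Result:
name 
-----
Alice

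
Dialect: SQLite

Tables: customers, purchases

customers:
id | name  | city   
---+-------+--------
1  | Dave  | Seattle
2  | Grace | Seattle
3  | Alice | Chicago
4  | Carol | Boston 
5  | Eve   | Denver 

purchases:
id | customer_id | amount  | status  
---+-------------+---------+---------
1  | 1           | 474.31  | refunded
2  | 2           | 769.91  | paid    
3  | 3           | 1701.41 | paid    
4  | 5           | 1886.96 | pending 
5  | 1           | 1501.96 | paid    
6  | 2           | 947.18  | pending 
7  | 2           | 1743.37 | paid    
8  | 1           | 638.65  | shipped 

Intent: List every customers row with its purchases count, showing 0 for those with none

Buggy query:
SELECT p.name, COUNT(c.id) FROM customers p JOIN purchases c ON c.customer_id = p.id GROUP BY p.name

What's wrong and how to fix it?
Bug: An inner join excludes parents with zero children

Fix: Switch to LEFT JOIN to retain unmatched parent rows

Corrected query:
SELECT p.name, COUNT(c.id) FROM customers p LEFT JOIN purchases c ON c.customer_id = p.id GROUP BY p.name

Result:
name  | COUNT(c.id)
------+------------
Alice | 1          
Carol | 0          
Dave  | 3          
Eve   | 1          
Grace | 3          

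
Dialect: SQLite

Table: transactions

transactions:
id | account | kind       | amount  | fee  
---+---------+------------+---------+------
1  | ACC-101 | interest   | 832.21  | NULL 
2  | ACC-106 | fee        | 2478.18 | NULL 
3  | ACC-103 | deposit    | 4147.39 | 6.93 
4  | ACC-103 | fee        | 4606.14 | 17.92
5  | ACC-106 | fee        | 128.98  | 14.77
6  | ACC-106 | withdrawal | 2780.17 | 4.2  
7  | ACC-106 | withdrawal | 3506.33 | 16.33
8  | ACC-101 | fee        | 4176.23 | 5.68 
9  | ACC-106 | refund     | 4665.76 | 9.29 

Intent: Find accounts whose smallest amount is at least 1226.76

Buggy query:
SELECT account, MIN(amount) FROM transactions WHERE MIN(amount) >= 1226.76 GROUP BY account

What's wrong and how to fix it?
Bug: MIN() in WHERE is a misuse of aggregate

Fix: Use HAVING for the per-group MIN condition

Corrected query:
SELECT account, MIN(amount) FROM transactions GROUP BY account HAVING MIN(amount) >= 1226.76

Result:
account | MIN(amount)
--------+------------
ACC-103 | 4147.39    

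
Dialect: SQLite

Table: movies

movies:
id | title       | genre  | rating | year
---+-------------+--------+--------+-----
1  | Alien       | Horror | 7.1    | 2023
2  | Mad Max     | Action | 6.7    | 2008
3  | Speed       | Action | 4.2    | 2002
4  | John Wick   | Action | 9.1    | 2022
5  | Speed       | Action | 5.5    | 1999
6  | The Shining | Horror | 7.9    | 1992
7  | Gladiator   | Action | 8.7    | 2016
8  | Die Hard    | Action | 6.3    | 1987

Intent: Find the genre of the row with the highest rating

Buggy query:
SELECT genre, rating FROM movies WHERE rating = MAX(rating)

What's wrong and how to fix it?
Bug: WHERE is evaluated per row; an aggregate over the whole table isn't defined there

Fix: Use a subquery: WHERE rating = (SELECT MAX(rating) FROM movies)

Corrected query:
SELECT genre, rating FROM movies WHERE rating = (SELECT MAX(rating) FROM movies)

Result:
genre  | rating
-------+-------
Action | 9.1   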